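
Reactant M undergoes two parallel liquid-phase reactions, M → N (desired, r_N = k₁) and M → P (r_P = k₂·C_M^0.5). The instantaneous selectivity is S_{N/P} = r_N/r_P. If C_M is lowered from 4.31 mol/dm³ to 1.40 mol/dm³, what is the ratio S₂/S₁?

1.75

S_{N/P} = (k₁/k₂)·C_M^-0.5, so S₂/S₁ = (C_{M,2}/C_{M,1})^-0.5.
= (1.40/4.31)^(-0.5) = (0.3248)^(-0.5) = 1.75.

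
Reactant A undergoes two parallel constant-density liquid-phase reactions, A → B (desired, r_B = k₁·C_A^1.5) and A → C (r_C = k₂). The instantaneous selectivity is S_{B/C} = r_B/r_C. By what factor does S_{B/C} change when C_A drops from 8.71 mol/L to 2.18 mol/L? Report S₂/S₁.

0.125

S_{B/C} = (k₁/k₂)·C_A^1.5, so S₂/S₁ = (C_{A,2}/C_{A,1})^1.5.
= (2.18/8.71)^1.5 = (0.2503)^1.5 = 0.125.
Selectivity toward B falls as C_A falls — high-concentration operation is favoured.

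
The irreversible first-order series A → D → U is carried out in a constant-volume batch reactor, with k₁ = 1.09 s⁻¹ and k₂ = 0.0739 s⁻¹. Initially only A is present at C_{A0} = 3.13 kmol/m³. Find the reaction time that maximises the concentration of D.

2.65 s

The intermediate peaks when r₁ = r₂, i.e. k₁e^(−k₁t) = k₂e^(−k₂t), giving t_opt = ln(k₂/k₁)/(k₂−k₁).
= ln(0.0739/1.09)/(0.0739−1.09) = ln(0.06780)/-1.016 = -2.691/-1.016 = 2.65 s.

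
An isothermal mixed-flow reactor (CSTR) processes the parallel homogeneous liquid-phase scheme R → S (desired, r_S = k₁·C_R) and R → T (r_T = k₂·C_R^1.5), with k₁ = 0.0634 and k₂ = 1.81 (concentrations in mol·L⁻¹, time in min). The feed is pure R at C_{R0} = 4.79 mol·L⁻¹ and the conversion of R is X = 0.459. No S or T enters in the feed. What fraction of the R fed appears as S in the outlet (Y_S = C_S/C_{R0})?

0.00977

Exit C_R = C_{R0}(1−X) = 4.79×0.541 = 2.591 mol·L⁻¹.
A CSTR operates uniformly at the exit composition, giving r_S = 0.1643 and r_T = 7.551 (each k·C_R^n at C_R = 2.591).
Fraction of consumed R going to S: r_S/(r_S+r_T) = 0.02130.
C_S = 0.02130·C_{R0}·X = 0.02130×4.79×0.459 = 0.0468 mol·L⁻¹; Y_S = C_S/C_{R0} = 0.00977.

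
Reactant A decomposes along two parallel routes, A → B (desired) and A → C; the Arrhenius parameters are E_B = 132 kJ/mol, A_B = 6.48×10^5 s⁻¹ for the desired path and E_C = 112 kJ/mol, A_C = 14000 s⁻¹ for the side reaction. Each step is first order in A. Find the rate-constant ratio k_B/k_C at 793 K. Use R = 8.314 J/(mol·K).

2.23

With equal orders, S_{B/C} = k_B/k_C = (A_B/A_C)·exp[(E_C−E_B)/(RT)].
(E_C−E_B)/(RT) = (112−132)×10³/(8.314×793) = -20000/6593 = -3.034.
k_B/k_C = (6.48×10^5/14000)·exp(-3.034) = 46.29 × 0.04815 = 2.23.
Since E_B > E_C, raising the temperature improves selectivity toward B.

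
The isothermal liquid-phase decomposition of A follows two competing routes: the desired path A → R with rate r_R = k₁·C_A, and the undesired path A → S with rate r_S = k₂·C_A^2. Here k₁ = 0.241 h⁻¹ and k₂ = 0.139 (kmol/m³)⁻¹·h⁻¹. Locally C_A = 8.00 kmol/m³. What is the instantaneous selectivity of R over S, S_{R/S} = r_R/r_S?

0.217

S_{R/S} = r_R/r_S = (k₁·C_A)/(k₂·C_A^2) = (k₁/k₂)·C_A⁻¹.
= (0.241×8.000) / (0.139×8.000^2) = 1.928/8.896 = 0.217.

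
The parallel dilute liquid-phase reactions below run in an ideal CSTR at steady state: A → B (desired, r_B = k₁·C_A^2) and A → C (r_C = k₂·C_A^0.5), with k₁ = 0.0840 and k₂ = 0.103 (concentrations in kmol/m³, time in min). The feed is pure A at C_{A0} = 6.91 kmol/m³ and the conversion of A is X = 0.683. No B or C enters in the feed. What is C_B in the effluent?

Exit C_A = C_{A0}(1−X) = 6.91×0.317 = 2.190 kmol/m³.
Rates in a CSTR are evaluated at the outlet concentration: r_B = 0.0840×2.190^2 = 0.4030, r_C = 0.103×2.190^0.5 = 0.1524.
Fraction of consumed A going to B: r_B/(r_B+r_C) = 0.7256.
C_B = 0.7256·C_{A0}·X = 0.7256×6.91×0.683 = 3.42 kmol/m³.

3.42 kmol/m³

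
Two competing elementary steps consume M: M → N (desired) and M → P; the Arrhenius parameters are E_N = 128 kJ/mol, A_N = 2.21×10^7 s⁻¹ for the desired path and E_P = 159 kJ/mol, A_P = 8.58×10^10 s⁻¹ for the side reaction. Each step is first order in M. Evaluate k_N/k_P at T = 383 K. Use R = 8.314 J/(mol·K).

With equal orders, S_{N/P} = k_N/k_P = (A_N/A_P)·exp[(E_P−E_N)/(RT)].
(E_P−E_N)/(RT) = (159−128)×10³/(8.314×383) = 31000/3184 = 9.735.
k_N/k_P = (2.21×10^7/8.58×10^10)·exp(9.735) = 2.576×10^-4 × 16905 = 4.35.
Since E_N < E_P, lowering the temperature improves selectivity toward N.

4.35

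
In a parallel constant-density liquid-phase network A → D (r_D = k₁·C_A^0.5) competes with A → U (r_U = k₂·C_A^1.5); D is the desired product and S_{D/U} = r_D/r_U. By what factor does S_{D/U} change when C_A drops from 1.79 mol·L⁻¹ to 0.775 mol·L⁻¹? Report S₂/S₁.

S_{D/U} = (k₁/k₂)·C_A⁻¹, so S₂/S₁ = (C_{A,2}/C_{A,1})⁻¹.
= 1.79/0.775 = 2.31.

2.31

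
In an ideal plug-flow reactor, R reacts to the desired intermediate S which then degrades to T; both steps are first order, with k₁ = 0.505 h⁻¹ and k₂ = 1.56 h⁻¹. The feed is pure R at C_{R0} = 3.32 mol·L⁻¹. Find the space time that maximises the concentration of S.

For first-order series the maximum of C_S occurs at τ_opt = ln(k₂/k₁)/(k₂−k₁).
= ln(1.56/0.505)/(1.56−0.505) = ln(3.089)/1.055 = 1.128/1.055 = 1.07 h.

1.07 h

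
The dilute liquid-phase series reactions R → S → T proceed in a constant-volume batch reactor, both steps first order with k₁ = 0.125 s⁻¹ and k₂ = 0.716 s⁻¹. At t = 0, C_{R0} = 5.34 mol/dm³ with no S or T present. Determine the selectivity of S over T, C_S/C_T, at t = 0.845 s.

2.94

The intermediate concentration in a first-order A→B→C sequence is C_S = k₁C_{R0}(e^(−k₁t) − e^(−k₂t))/(k₂−k₁).
e^(−k₁t) = e^(−0.125×0.845) = e^(−0.1056) = 0.8998; e^(−k₂t) = e^(−0.6050) = 0.5461.
C_S = 0.125×5.34/(0.716−0.125) × (0.8998−0.5461) = 1.129×0.3537 = 0.3995 mol/dm³.
C_R = C_{R0}e^(−k₁t) = 4.805 mol/dm³, so C_T = C_{R0}−C_R−C_S = 0.1358 mol/dm³; C_S/C_T = 2.94.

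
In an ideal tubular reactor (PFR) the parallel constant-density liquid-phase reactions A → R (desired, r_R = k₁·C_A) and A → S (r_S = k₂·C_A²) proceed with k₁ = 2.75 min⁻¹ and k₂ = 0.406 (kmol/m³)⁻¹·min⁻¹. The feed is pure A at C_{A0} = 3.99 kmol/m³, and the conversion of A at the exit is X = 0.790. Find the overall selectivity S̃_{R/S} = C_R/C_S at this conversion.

C_A = C_{A0}(1−X) = 0.8379 kmol/m³.
Along a PFR/batch, dC_R/dC_A = −r_R/(r_R+r_S) = −k₁/(k₁+k₂·C_A).
Integrating from C_{A0} to C_A: C_R = (2.75/0.406)·ln[(2.75+0.406·3.99)/(2.75+0.406·0.838)] = 6.773·ln(4.370/3.090) = 2.347 kmol/m³.
C_S = (C_{A0}−C_A)−C_R = 0.8050 kmol/m³; S̃_{R/S} = 2.347/0.8050 = 2.92.

2.92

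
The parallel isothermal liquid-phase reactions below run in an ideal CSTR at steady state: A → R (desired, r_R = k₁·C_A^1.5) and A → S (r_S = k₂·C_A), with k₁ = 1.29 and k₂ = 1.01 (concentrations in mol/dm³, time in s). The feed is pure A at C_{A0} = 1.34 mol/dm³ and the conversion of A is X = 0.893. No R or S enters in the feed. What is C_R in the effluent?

0.390 mol/dm³

Exit C_A = C_{A0}(1−X) = 1.34×0.107 = 0.1434 mol/dm³.
In a CSTR the entire volume is at exit conditions, so r_R = 1.29×0.1434^1.5 = 0.07004 and r_S = 1.01×0.1434 = 0.1448.
Fraction of consumed A going to R: r_R/(r_R+r_S) = 0.3260.
C_R = 0.3260·C_{A0}·X = 0.3260×1.34×0.893 = 0.390 mol/dm³.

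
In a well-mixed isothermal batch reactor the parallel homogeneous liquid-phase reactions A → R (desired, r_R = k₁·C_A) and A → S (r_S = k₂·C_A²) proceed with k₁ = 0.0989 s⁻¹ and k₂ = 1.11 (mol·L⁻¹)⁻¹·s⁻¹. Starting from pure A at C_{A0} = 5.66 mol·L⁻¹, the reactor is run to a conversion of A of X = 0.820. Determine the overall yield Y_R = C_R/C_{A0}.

C_A = C_{A0}(1−X) = 1.019 mol·L⁻¹.
Along a PFR/batch, dC_R/dC_A = −r_R/(r_R+r_S) = −k₁/(k₁+k₂·C_A).
Integrating from C_{A0} to C_A: C_R = (0.0989/1.11)·ln[(0.0989+1.11·5.66)/(0.0989+1.11·1.02)] = 0.08910·ln(6.382/1.230) = 0.1467 mol·L⁻¹.
Y_R = C_R/C_{A0} = 0.1467/5.66 = 0.0259.

0.0259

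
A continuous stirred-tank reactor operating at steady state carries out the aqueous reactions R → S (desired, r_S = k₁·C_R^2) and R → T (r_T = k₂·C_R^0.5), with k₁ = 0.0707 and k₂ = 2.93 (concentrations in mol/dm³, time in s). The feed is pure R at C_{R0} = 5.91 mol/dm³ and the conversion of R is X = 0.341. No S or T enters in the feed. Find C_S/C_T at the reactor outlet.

Exit C_R = C_{R0}(1−X) = 5.91×0.659 = 3.895 mol/dm³.
Rates in a CSTR are evaluated at the outlet concentration: r_S = 0.0707×3.895^2 = 1.072, r_T = 2.93×3.895^0.5 = 5.782.
Overall selectivity = C_S/C_T = r_Sτ/(r_Tτ) = r_S/r_T = 0.185.

0.185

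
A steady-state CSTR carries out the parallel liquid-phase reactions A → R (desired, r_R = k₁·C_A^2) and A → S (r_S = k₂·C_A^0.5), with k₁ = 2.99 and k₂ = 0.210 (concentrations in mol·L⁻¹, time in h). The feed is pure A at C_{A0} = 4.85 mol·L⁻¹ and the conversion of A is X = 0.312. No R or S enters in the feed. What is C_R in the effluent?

1.50 mol·L⁻¹

Exit C_A = C_{A0}(1−X) = 4.85×0.688 = 3.337 mol·L⁻¹.
Rates in a CSTR are evaluated at the outlet concentration: r_R = 2.99×3.337^2 = 33.29, r_S = 0.210×3.337^0.5 = 0.3836.
Fraction of consumed A going to R: r_R/(r_R+r_S) = 0.9886.
C_R = 0.9886·C_{A0}·X = 0.9886×4.85×0.312 = 1.50 mol·L⁻¹.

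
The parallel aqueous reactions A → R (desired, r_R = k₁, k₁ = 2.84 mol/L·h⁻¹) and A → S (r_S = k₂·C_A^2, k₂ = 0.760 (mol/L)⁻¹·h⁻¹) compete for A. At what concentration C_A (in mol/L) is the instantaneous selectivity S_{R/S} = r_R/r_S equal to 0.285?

S_{R/S} = (k₁/k₂)·C_A^-2 ⇒ C_A = (S·k₂/k₁)^(-0.5).
= (0.285×0.760/2.84)^(-0.5) = (0.07627)^(-0.5) = 3.62 mol/L.

3.62 mol/L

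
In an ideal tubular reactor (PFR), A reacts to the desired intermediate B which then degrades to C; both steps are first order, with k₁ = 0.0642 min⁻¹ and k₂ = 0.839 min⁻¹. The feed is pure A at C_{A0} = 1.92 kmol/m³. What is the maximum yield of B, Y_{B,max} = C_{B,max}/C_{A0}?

0.0618

At the optimum, C_{B,max}/C_{A0} = (k₁/k₂)^[k₂/(k₂−k₁)].
= (0.0642/0.839)^(0.839/(0.839−0.0642)) = (0.07652)^(1.083) = 0.06184.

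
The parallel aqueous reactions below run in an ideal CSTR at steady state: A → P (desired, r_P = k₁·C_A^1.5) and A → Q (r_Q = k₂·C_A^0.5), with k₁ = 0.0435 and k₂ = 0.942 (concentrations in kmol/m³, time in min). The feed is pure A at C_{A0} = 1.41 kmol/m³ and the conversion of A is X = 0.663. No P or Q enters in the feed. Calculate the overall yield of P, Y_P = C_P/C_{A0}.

Exit C_A = C_{A0}(1−X) = 1.41×0.337 = 0.4752 kmol/m³.
A CSTR operates uniformly at the exit composition, giving r_P = 0.01425 and r_Q = 0.6493 (each k·C_A^n at C_A = 0.4752).
Fraction of consumed A going to P: r_P/(r_P+r_Q) = 0.02147.
C_P = 0.02147·C_{A0}·X = 0.02147×1.41×0.663 = 0.0201 kmol/m³; Y_P = C_P/C_{A0} = 0.0142.

0.0142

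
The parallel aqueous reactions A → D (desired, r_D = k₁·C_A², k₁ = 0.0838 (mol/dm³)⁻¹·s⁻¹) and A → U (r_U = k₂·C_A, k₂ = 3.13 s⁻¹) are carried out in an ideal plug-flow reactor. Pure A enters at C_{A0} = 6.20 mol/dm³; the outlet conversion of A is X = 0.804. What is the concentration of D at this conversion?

C_A = C_{A0}(1−X) = 1.215 mol/dm³.
Along a PFR/batch, dC_U/dC_A = −r_U/(r_D+r_U) = −k₂/(k₂+k₁·C_A).
Integrating from C_{A0} to C_A: C_U = (3.13/0.0838)·ln[(3.13+0.0838·6.20)/(3.13+0.0838·1.22)] = 37.35·ln(3.650/3.232) = 4.540 mol/dm³.
Then C_D = (C_{A0}−C_A) − C_U = 4.985 − 4.540 = 0.4445 mol/dm³.

0.445 mol/dm³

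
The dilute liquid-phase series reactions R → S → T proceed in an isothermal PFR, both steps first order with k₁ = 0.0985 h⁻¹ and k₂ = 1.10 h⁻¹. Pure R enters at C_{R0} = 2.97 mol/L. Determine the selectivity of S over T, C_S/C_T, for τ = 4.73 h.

0.197

Solving the coupled first-order balances gives C_S(τ) = [k₁/(k₂−k₁)]·C_{R0}·(e^(−k₁τ) − e^(−k₂τ)).
e^(−k₁τ) = e^(−0.0985×4.73) = e^(−0.4659) = 0.6276; e^(−k₂τ) = e^(−5.203) = 0.005500.
C_S = 0.0985×2.97/(1.10−0.0985) × (0.6276−0.005500) = 0.2921×0.6221 = 0.1817 mol/L.
C_R = C_{R0}e^(−k₁τ) = 1.864 mol/L, so C_T = C_{R0}−C_R−C_S = 0.9244 mol/L; C_S/C_T = 0.197.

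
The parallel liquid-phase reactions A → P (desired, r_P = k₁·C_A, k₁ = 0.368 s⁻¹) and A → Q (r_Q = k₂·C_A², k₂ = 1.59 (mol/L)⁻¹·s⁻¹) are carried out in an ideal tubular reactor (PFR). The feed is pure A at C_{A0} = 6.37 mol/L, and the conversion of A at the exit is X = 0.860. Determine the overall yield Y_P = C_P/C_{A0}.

0.0643

C_A = C_{A0}(1−X) = 0.8918 mol/L.
Along a PFR/batch, dC_P/dC_A = −r_P/(r_P+r_Q) = −k₁/(k₁+k₂·C_A).
Integrating from C_{A0} to C_A: C_P = (0.368/1.59)·ln[(0.368+1.59·6.37)/(0.368+1.59·0.892)] = 0.2314·ln(10.50/1.786) = 0.4099 mol/L.
Y_P = C_P/C_{A0} = 0.4099/6.37 = 0.0643.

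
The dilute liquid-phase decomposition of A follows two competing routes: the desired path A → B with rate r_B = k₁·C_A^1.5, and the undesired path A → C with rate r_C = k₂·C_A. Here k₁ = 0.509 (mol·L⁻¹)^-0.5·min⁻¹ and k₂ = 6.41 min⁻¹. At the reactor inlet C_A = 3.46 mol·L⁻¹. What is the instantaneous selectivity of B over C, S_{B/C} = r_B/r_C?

0.148

S_{B/C} = r_B/r_C = (k₁·C_A^1.5)/(k₂·C_A) = (k₁/k₂)·C_A^0.5.
= (0.509×3.460^1.5) / (6.41×3.460) = 3.276/22.18 = 0.148.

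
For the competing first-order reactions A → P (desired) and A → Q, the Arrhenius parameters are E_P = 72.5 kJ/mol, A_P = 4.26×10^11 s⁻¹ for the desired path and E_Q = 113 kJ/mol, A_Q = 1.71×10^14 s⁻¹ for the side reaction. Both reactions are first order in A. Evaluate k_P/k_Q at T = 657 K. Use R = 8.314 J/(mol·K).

With equal orders, S_{P/Q} = k_P/k_Q = (A_P/A_Q)·exp[(E_Q−E_P)/(RT)].
(E_Q−E_P)/(RT) = (113−72.5)×10³/(8.314×657) = 40500/5462 = 7.414.
k_P/k_Q = (4.26×10^11/1.71×10^14)·exp(7.414) = 0.002491 × 1660 = 4.13.
Since E_P < E_Q, lowering the temperature improves selectivity toward P.

4.13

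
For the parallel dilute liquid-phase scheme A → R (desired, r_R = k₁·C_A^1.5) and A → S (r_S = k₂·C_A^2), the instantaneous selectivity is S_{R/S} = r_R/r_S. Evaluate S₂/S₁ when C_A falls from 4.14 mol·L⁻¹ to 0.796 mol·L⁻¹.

2.28

S_{R/S} = (k₁/k₂)·C_A^-0.5, so S₂/S₁ = (C_{A,2}/C_{A,1})^-0.5.
= (0.796/4.14)^(-0.5) = (0.1923)^(-0.5) = 2.28.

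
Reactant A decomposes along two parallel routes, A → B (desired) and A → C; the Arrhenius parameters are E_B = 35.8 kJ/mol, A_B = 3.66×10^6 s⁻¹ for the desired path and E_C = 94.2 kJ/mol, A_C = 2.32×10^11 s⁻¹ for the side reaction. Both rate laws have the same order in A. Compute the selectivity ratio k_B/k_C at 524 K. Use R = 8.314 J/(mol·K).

10.5

k_B/k_C = (A_B/A_C)·exp[−(E_B−E_C)/(RT)] = (A_B/A_C)·exp[(E_C−E_B)/(RT)].
(E_C−E_B)/(RT) = (94.2−35.8)×10³/(8.314×524) = 58400/4357 = 13.41.
k_B/k_C = (3.66×10^6/2.32×10^11)·exp(13.41) = 1.578×10^-5 × 6.634×10^5 = 10.5.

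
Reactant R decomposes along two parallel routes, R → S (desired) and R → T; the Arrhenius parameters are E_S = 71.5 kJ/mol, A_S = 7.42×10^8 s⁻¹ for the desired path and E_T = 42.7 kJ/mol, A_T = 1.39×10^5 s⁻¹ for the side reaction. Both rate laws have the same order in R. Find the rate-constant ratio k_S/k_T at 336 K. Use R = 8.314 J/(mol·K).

0.178

Since both paths have the same order in R, the concentration cancels and S_{S/T} = k_S/k_T = (A_S/A_T)·exp[(E_T−E_S)/(RT)].
(E_T−E_S)/(RT) = (42.7−71.5)×10³/(8.314×336) = -28800/2794 = -10.31.
k_S/k_T = (7.42×10^8/1.39×10^5)·exp(-10.31) = 5338 × 3.331×10^-5 = 0.178.
Since E_S > E_T, raising the temperature improves selectivity toward S.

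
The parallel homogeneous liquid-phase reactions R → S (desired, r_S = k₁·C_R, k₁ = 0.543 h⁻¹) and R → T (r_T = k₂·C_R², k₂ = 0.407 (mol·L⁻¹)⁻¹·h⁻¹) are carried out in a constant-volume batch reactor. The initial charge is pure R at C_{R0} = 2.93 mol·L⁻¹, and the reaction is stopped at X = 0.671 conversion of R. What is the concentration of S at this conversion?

C_R = C_{R0}(1−X) = 0.9640 mol·L⁻¹.
Along a PFR/batch, dC_S/dC_R = −r_S/(r_S+r_T) = −k₁/(k₁+k₂·C_R).
Integrating from C_{R0} to C_R: C_S = (0.543/0.407)·ln[(0.543+0.407·2.93)/(0.543+0.407·0.964)] = 1.334·ln(1.736/0.9353) = 0.8247 mol·L⁻¹.

0.825 mol·L⁻¹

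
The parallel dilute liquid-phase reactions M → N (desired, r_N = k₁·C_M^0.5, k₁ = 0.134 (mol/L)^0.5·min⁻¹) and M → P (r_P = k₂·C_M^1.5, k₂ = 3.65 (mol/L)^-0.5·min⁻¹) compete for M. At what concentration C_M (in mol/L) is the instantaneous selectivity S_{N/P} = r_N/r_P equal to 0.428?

0.0858 mol/L

S_{N/P} = (k₁/k₂)·C_M⁻¹ ⇒ C_M = (S·k₂/k₁)^(-1).
= (0.428×3.65/0.134)^(-1) = (11.66)^(-1) = 0.0858 mol/L.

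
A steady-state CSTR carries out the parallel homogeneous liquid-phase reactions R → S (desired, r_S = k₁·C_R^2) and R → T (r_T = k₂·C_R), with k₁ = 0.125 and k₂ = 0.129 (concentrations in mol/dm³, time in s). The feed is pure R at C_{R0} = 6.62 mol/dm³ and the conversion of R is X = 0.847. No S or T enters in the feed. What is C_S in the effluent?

2.78 mol/dm³

Exit C_R = C_{R0}(1−X) = 6.62×0.153 = 1.013 mol/dm³.
A CSTR operates uniformly at the exit composition, giving r_S = 0.1282 and r_T = 0.1307 (each k·C_R^n at C_R = 1.013).
Fraction of consumed R going to S: r_S/(r_S+r_T) = 0.4953.
C_S = 0.4953·C_{R0}·X = 0.4953×6.62×0.847 = 2.78 mol/dm³.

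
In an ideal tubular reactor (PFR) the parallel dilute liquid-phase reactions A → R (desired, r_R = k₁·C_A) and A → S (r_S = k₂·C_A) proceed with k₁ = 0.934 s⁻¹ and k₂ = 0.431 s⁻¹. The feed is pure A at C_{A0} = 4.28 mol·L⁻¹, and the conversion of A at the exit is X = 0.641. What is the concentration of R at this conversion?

C_A = C_{A0}(1−X) = 1.537 mol·L⁻¹.
Both paths are first order in A, so the instantaneous fraction to R is constant: dC_R/d(−C_A) = k₁/(k₁+k₂) = 0.6842.
C_R = 0.6842·(C_{A0}−C_A) = 0.6842×2.743 = 1.88 mol·L⁻¹.

1.88 mol·L⁻¹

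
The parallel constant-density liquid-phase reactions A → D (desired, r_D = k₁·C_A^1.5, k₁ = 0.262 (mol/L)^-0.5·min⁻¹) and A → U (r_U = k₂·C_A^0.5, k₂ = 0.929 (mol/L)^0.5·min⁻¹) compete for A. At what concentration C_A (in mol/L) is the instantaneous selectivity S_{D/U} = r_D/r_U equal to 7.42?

S_{D/U} = (k₁/k₂)·C_A ⇒ C_A = S·k₂/k₁.
= 7.42×0.929/0.262 = 26.3 mol/L.

26.3 mol/L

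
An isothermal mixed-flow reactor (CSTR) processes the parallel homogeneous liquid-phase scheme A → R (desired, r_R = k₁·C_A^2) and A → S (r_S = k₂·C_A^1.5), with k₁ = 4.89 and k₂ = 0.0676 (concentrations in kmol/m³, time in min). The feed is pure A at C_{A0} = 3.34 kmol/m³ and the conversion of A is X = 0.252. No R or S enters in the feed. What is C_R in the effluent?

0.834 kmol/m³

Exit C_A = C_{A0}(1−X) = 3.34×0.748 = 2.498 kmol/m³.
In a CSTR the entire volume is at exit conditions, so r_R = 4.89×2.498^2 = 30.52 and r_S = 0.0676×2.498^1.5 = 0.2669.
Fraction of consumed A going to R: r_R/(r_R+r_S) = 0.9913.
C_R = 0.9913·C_{A0}·X = 0.9913×3.34×0.252 = 0.834 kmol/m³.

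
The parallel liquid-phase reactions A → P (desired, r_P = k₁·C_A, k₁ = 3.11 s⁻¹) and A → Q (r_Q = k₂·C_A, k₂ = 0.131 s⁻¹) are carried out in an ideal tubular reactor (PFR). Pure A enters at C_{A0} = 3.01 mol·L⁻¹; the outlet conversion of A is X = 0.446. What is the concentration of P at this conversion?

1.29 mol·L⁻¹

C_A = C_{A0}(1−X) = 1.668 mol·L⁻¹.
Both paths are first order in A, so the instantaneous fraction to P is constant: dC_P/d(−C_A) = k₁/(k₁+k₂) = 0.9596.
C_P = 0.9596·(C_{A0}−C_A) = 0.9596×1.342 = 1.29 mol·L⁻¹.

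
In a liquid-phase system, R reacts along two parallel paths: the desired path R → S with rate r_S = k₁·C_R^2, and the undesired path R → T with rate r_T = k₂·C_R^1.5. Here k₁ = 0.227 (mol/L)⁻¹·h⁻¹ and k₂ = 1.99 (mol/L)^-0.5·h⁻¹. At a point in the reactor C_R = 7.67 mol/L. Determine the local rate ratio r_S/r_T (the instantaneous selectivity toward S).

0.316

S_{S/T} = r_S/r_T = (k₁·C_R^2)/(k₂·C_R^1.5) = (k₁/k₂)·C_R^0.5.
= (0.227×7.670^2) / (1.99×7.670^1.5) = 13.35/42.27 = 0.316.
Since the desired path is higher order in R, keeping C_R high (PFR or concentrated feed) favours S.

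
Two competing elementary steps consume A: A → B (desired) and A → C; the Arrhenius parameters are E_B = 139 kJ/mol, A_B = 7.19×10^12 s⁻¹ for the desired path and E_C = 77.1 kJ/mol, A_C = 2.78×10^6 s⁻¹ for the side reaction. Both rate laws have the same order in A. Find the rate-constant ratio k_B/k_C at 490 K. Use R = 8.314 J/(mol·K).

With equal orders, S_{B/C} = k_B/k_C = (A_B/A_C)·exp[(E_C−E_B)/(RT)].
(E_C−E_B)/(RT) = (77.1−139)×10³/(8.314×490) = -61900/4074 = -15.19.
k_B/k_C = (7.19×10^12/2.78×10^6)·exp(-15.19) = 2.586×10^6 × 2.518×10^-7 = 0.651.

0.651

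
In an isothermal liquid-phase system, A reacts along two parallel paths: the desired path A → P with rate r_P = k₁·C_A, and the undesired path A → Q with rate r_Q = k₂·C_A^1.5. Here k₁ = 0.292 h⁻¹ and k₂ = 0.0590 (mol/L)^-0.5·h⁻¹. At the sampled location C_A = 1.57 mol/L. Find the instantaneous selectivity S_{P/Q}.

3.95

S_{P/Q} = r_P/r_Q = (k₁·C_A)/(k₂·C_A^1.5) = (k₁/k₂)·C_A^-0.5.
= (0.292×1.570) / (0.0590×1.570^1.5) = 0.4584/0.1161 = 3.95.
The undesired path is higher order in A, so low C_A (CSTR or dilute feed) favours P.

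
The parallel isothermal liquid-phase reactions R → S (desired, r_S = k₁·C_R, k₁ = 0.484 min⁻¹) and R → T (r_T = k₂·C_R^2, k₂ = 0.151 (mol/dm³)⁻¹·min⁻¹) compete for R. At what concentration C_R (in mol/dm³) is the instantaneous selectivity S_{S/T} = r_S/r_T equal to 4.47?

0.717 mol/dm³

S_{S/T} = (k₁/k₂)·C_R⁻¹ ⇒ C_R = (S·k₂/k₁)^(-1).
= (4.47×0.151/0.484)^(-1) = (1.395)^(-1) = 0.717 mol/dm³.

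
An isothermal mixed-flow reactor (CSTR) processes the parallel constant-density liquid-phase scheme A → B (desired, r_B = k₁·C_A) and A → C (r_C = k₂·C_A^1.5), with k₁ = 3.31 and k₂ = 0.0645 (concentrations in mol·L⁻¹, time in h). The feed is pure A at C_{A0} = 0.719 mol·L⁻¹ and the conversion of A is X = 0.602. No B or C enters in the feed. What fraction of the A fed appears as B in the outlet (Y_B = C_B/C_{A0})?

0.596

Exit C_A = C_{A0}(1−X) = 0.719×0.398 = 0.2862 mol·L⁻¹.
A CSTR operates uniformly at the exit composition, giving r_B = 0.9472 and r_C = 0.009874 (each k·C_A^n at C_A = 0.2862).
Fraction of consumed A going to B: r_B/(r_B+r_C) = 0.9897.
C_B = 0.9897·C_{A0}·X = 0.9897×0.719×0.602 = 0.428 mol·L⁻¹; Y_B = C_B/C_{A0} = 0.596.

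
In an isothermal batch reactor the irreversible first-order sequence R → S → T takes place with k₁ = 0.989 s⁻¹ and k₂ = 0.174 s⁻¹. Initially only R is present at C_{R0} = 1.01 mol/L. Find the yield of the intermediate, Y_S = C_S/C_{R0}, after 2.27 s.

0.689

For first-order series with pure R initially, C_S(t) = k₁C_{R0}/(k₂−k₁)·(e^(−k₁t) − e^(−k₂t)).
e^(−k₁t) = e^(−0.989×2.27) = e^(−2.245) = 0.1059; e^(−k₂t) = e^(−0.3950) = 0.6737.
C_S = 0.989×1.01/(0.174−0.989) × (0.1059−0.6737) = (-1.226)×(-0.5678) = 0.6959 mol/L.
Y_S = C_S/C_{R0} = 0.6959/1.01 = 0.689.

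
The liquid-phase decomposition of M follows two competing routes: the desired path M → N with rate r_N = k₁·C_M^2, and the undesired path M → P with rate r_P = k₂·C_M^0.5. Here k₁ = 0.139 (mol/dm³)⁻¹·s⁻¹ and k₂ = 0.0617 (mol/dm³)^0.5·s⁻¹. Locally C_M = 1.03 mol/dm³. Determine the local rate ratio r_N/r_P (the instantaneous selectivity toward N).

2.35

S_{N/P} = r_N/r_P = (k₁·C_M^2)/(k₂·C_M^0.5) = (k₁/k₂)·C_M^1.5.
= (0.139×1.030^2) / (0.0617×1.030^0.5) = 0.1475/0.06262 = 2.35.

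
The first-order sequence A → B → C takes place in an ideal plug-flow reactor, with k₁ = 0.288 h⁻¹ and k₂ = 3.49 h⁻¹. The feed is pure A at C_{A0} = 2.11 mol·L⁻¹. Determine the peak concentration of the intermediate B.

Evaluating C_B at τ_opt = ln(k₂/k₁)/(k₂−k₁) gives C_{B,max}/C_{A0} = (k₁/k₂)^[k₂/(k₂−k₁)].
= (0.288/3.49)^(3.49/(3.49−0.288)) = (0.08252)^(1.090) = 0.06594.
C_{B,max} = 0.06594×2.11 = 0.139 mol·L⁻¹.

0.139 mol·L⁻¹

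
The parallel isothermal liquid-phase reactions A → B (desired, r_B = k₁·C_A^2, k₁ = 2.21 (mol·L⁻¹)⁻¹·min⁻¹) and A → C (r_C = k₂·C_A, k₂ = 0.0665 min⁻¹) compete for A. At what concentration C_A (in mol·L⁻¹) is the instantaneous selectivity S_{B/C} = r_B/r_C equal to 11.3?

S_{B/C} = (k₁/k₂)·C_A ⇒ C_A = S·k₂/k₁.
= 11.3×0.0665/2.21 = 0.340 mol·L⁻¹.

0.340 mol·L⁻¹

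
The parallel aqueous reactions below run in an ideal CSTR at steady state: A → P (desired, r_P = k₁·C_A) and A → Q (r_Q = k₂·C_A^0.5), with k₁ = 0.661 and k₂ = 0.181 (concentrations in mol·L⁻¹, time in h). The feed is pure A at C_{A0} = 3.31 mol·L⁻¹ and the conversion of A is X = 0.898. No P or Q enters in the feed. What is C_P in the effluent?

Exit C_A = C_{A0}(1−X) = 3.31×0.102 = 0.3376 mol·L⁻¹.
Rates in a CSTR are evaluated at the outlet concentration: r_P = 0.661×0.3376 = 0.2232, r_Q = 0.181×0.3376^0.5 = 0.1052.
Fraction of consumed A going to P: r_P/(r_P+r_Q) = 0.6797.
C_P = 0.6797·C_{A0}·X = 0.6797×3.31×0.898 = 2.02 mol·L⁻¹.

2.02 mol·L⁻¹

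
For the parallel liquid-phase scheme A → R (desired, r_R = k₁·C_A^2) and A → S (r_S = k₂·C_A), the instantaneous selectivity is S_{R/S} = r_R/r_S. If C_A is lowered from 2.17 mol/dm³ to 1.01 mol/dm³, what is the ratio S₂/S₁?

S_{R/S} = (k₁/k₂)·C_A, so S₂/S₁ = (C_{A,2}/C_{A,1}).
= 1.01/2.17 = 0.465.

0.465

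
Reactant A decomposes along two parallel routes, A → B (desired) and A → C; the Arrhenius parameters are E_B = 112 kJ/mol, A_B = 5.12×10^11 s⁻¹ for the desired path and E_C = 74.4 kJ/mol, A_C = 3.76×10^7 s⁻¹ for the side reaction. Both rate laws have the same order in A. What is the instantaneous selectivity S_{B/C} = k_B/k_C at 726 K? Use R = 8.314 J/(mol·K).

With equal orders, S_{B/C} = k_B/k_C = (A_B/A_C)·exp[(E_C−E_B)/(RT)].
(E_C−E_B)/(RT) = (74.4−112)×10³/(8.314×726) = -37600/6036 = -6.229.
k_B/k_C = (5.12×10^11/3.76×10^7)·exp(-6.229) = 13617 × 0.001971 = 26.8.

26.8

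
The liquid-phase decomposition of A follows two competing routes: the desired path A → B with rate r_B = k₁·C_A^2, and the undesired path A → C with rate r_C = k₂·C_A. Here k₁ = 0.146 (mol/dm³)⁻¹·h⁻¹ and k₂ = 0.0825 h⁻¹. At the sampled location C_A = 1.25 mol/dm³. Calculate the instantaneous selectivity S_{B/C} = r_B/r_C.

2.21

S_{B/C} = r_B/r_C = (k₁·C_A^2)/(k₂·C_A) = (k₁/k₂)·C_A.
= (0.146×1.250^2) / (0.0825×1.250) = 0.2281/0.1031 = 2.21.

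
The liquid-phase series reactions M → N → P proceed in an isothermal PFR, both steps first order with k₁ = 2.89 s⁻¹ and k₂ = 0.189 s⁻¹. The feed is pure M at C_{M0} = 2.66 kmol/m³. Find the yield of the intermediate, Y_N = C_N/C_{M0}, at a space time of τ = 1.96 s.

0.735

The intermediate concentration in a first-order A→B→C sequence is C_N = k₁C_{M0}(e^(−k₁τ) − e^(−k₂τ))/(k₂−k₁).
e^(−k₁τ) = e^(−2.89×1.96) = e^(−5.664) = 0.003467; e^(−k₂τ) = e^(−0.3704) = 0.6904.
C_N = 2.89×2.66/(0.189−2.89) × (0.003467−0.6904) = (-2.846)×(-0.6870) = 1.955 kmol/m³.
Y_N = C_N/C_{M0} = 1.955/2.66 = 0.735.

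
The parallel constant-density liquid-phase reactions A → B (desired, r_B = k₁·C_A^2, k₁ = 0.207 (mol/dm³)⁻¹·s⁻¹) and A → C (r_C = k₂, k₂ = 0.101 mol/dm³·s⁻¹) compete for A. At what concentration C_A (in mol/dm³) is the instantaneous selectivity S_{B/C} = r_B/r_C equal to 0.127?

0.249 mol/dm³

S_{B/C} = (k₁/k₂)·C_A^2 ⇒ C_A = (S·k₂/k₁)^(0.5).
= (0.127×0.101/0.207)^(0.5) = (0.06197)^(0.5) = 0.249 mol/dm³.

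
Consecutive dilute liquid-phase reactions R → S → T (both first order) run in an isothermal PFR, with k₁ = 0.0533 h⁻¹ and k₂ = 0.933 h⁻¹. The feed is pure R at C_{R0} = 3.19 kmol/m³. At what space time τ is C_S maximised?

For first-order series the maximum of C_S occurs at τ_opt = ln(k₂/k₁)/(k₂−k₁).
= ln(0.933/0.0533)/(0.933−0.0533) = ln(17.50)/0.8797 = 2.862/0.8797 = 3.25 h.

3.25 h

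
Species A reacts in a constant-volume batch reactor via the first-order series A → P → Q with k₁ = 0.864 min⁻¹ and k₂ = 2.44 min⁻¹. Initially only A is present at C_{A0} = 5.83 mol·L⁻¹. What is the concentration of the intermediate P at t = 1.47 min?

0.809 mol·L⁻¹

The intermediate concentration in a first-order A→B→C sequence is C_P = k₁C_{A0}(e^(−k₁t) − e^(−k₂t))/(k₂−k₁).
e^(−k₁t) = e^(−0.864×1.47) = e^(−1.270) = 0.2808; e^(−k₂t) = e^(−3.587) = 0.02769.
C_P = 0.864×5.83/(2.44−0.864) × (0.2808−0.02769) = 3.196×0.2531 = 0.8090 mol·L⁻¹.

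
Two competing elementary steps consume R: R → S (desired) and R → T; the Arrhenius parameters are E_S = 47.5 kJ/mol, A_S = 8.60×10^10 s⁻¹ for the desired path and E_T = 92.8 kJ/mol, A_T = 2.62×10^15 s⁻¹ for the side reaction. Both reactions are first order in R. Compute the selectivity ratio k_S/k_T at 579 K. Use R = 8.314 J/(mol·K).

With equal orders, S_{S/T} = k_S/k_T = (A_S/A_T)·exp[(E_T−E_S)/(RT)].
(E_T−E_S)/(RT) = (92.8−47.5)×10³/(8.314×579) = 45300/4814 = 9.410.
k_S/k_T = (8.60×10^10/2.62×10^15)·exp(9.410) = 3.282×10^-5 × 12215 = 0.401.

0.401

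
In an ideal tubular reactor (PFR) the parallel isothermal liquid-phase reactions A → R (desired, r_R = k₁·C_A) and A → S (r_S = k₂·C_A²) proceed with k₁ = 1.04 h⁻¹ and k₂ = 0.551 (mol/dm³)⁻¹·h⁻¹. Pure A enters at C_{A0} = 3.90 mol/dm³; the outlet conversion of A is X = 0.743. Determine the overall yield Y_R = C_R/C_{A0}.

C_A = C_{A0}(1−X) = 1.002 mol/dm³.
Along a PFR/batch, dC_R/dC_A = −r_R/(r_R+r_S) = −k₁/(k₁+k₂·C_A).
Integrating from C_{A0} to C_A: C_R = (1.04/0.551)·ln[(1.04+0.551·3.90)/(1.04+0.551·1.00)] = 1.887·ln(3.189/1.592) = 1.311 mol/dm³.
Y_R = C_R/C_{A0} = 1.311/3.90 = 0.336.

0.336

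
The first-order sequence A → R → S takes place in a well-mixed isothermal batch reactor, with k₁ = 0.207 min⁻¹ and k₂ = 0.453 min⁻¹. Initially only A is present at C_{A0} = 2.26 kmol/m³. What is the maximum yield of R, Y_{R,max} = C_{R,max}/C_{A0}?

0.236

Evaluating C_R at t_opt = ln(k₂/k₁)/(k₂−k₁) gives C_{R,max}/C_{A0} = (k₁/k₂)^[k₂/(k₂−k₁)].
= (0.207/0.453)^(0.453/(0.453−0.207)) = (0.4570)^(1.841) = 0.2364.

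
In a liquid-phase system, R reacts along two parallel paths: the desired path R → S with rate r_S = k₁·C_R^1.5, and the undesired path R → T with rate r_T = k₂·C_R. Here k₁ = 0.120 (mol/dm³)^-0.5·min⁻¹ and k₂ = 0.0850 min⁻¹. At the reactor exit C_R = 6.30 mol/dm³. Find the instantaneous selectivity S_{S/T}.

3.54

S_{S/T} = r_S/r_T = (k₁·C_R^1.5)/(k₂·C_R) = (k₁/k₂)·C_R^0.5.
= (0.120×6.300^1.5) / (0.0850×6.300) = 1.898/0.5355 = 3.54.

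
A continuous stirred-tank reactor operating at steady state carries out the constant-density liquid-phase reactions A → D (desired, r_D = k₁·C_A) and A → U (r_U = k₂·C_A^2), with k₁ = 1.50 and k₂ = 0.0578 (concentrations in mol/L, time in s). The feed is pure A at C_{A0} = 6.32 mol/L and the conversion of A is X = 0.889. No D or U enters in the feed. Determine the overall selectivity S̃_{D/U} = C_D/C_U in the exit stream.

Exit C_A = C_{A0}(1−X) = 6.32×0.111 = 0.7015 mol/L.
A CSTR operates uniformly at the exit composition, giving r_D = 1.052 and r_U = 0.02845 (each k·C_A^n at C_A = 0.7015).
Overall selectivity = C_D/C_U = r_Dτ/(r_Uτ) = r_D/r_U = 37.0.

37.0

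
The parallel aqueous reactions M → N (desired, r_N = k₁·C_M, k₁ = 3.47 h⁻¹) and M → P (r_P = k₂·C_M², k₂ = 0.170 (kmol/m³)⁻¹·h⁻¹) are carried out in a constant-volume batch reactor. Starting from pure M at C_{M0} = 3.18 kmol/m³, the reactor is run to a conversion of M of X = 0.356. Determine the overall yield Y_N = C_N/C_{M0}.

0.316

C_M = C_{M0}(1−X) = 2.048 kmol/m³.
Along a PFR/batch, dC_N/dC_M = −r_N/(r_N+r_P) = −k₁/(k₁+k₂·C_M).
Integrating from C_{M0} to C_M: C_N = (3.47/0.170)·ln[(3.47+0.170·3.18)/(3.47+0.170·2.05)] = 20.41·ln(4.011/3.818) = 1.004 kmol/m³.
Y_N = C_N/C_{M0} = 1.004/3.18 = 0.316.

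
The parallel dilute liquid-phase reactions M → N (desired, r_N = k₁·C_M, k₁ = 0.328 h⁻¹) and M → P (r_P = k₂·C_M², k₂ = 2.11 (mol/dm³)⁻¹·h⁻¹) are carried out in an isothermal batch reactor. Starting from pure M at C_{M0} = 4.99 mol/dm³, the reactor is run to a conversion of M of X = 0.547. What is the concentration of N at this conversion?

C_M = C_{M0}(1−X) = 2.260 mol/dm³.
Along a PFR/batch, dC_N/dC_M = −r_N/(r_N+r_P) = −k₁/(k₁+k₂·C_M).
Integrating from C_{M0} to C_M: C_N = (0.328/2.11)·ln[(0.328+2.11·4.99)/(0.328+2.11·2.26)] = 0.1555·ln(10.86/5.098) = 0.1175 mol/dm³.

0.118 mol/dm³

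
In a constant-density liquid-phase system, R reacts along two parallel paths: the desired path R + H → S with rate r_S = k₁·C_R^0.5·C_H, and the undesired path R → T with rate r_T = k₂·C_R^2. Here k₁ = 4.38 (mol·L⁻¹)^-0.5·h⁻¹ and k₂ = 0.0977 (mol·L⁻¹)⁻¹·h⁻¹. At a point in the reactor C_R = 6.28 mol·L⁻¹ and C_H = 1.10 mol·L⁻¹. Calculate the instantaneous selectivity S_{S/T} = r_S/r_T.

3.13

S_{S/T} = r_S/r_T = (k₁·C_R^0.5·C_H)/(k₂·C_R^2) = (k₁/k₂)·C_R^-1.5·C_H.
= (4.38×6.280^0.5×1.100) / (0.0977×6.280^2) = 12.07/3.853 = 3.13.
The undesired path is higher order in R, so low C_R (CSTR or dilute feed) favours S.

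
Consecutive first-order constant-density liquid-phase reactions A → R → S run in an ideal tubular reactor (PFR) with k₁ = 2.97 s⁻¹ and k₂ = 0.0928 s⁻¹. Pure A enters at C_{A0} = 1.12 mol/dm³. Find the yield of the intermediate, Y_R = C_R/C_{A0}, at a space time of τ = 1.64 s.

0.879

The intermediate concentration in a first-order A→B→C sequence is C_R = k₁C_{A0}(e^(−k₁τ) − e^(−k₂τ))/(k₂−k₁).
e^(−k₁τ) = e^(−2.97×1.64) = e^(−4.871) = 0.007667; e^(−k₂τ) = e^(−0.1522) = 0.8588.
C_R = 2.97×1.12/(0.0928−2.97) × (0.007667−0.8588) = (-1.156)×(-0.8512) = 0.9840 mol/dm³.
Y_R = C_R/C_{A0} = 0.9840/1.12 = 0.879.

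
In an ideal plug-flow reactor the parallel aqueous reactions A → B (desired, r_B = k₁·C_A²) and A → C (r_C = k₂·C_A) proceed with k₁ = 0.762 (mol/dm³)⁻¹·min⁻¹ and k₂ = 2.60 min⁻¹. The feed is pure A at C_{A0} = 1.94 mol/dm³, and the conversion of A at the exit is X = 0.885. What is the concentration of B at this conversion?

0.397 mol/dm³

C_A = C_{A0}(1−X) = 0.2231 mol/dm³.
Along a PFR/batch, dC_C/dC_A = −r_C/(r_B+r_C) = −k₂/(k₂+k₁·C_A).
Integrating from C_{A0} to C_A: C_C = (2.60/0.762)·ln[(2.60+0.762·1.94)/(2.60+0.762·0.223)] = 3.412·ln(4.078/2.770) = 1.320 mol/dm³.
Then C_B = (C_{A0}−C_A) − C_C = 1.717 − 1.320 = 0.3970 mol/dm³.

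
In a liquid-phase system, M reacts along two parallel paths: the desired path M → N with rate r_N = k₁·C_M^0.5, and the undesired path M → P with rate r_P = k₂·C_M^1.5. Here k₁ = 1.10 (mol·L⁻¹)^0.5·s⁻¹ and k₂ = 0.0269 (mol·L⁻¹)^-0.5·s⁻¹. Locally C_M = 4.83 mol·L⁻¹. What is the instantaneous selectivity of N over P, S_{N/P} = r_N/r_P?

S_{N/P} = r_N/r_P = (k₁·C_M^0.5)/(k₂·C_M^1.5) = (k₁/k₂)·C_M⁻¹.
= (1.10×4.830^0.5) / (0.0269×4.830^1.5) = 2.417/0.2855 = 8.47.
The undesired path is higher order in M, so low C_M (CSTR or dilute feed) favours N.

8.47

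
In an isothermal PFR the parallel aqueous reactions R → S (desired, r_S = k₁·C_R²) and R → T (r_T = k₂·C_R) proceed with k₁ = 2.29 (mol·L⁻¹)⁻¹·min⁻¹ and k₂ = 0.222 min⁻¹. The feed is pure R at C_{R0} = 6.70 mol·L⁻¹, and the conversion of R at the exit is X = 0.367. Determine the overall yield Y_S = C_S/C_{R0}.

C_R = C_{R0}(1−X) = 4.241 mol·L⁻¹.
Along a PFR/batch, dC_T/dC_R = −r_T/(r_S+r_T) = −k₂/(k₂+k₁·C_R).
Integrating from C_{R0} to C_R: C_T = (0.222/2.29)·ln[(0.222+2.29·6.70)/(0.222+2.29·4.24)] = 0.09694·ln(15.56/9.934) = 0.04353 mol·L⁻¹.
Then C_S = (C_{R0}−C_R) − C_T = 2.459 − 0.04353 = 2.415 mol·L⁻¹.
Y_S = C_S/C_{R0} = 2.415/6.70 = 0.361.

0.361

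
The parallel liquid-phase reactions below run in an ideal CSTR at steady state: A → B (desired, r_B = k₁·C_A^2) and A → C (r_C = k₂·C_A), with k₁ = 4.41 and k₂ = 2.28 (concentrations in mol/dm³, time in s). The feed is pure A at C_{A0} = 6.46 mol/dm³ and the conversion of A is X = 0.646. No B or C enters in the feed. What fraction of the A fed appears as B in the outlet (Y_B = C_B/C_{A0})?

Exit C_A = C_{A0}(1−X) = 6.46×0.354 = 2.287 mol/dm³.
Rates in a CSTR are evaluated at the outlet concentration: r_B = 4.41×2.287^2 = 23.06, r_C = 2.28×2.287 = 5.214.
Fraction of consumed A going to B: r_B/(r_B+r_C) = 0.8156.
C_B = 0.8156·C_{A0}·X = 0.8156×6.46×0.646 = 3.40 mol/dm³; Y_B = C_B/C_{A0} = 0.527.

0.527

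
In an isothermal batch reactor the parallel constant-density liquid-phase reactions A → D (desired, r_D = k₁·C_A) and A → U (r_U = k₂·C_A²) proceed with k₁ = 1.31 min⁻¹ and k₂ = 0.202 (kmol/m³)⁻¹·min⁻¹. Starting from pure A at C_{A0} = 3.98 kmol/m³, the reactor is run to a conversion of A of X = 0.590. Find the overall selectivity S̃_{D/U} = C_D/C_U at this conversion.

2.35

C_A = C_{A0}(1−X) = 1.632 kmol/m³.
Along a PFR/batch, dC_D/dC_A = −r_D/(r_D+r_U) = −k₁/(k₁+k₂·C_A).
Integrating from C_{A0} to C_A: C_D = (1.31/0.202)·ln[(1.31+0.202·3.98)/(1.31+0.202·1.63)] = 6.485·ln(2.114/1.640) = 1.648 kmol/m³.
C_U = (C_{A0}−C_A)−C_D = 0.7003 kmol/m³; S̃_{D/U} = 1.648/0.7003 = 2.35.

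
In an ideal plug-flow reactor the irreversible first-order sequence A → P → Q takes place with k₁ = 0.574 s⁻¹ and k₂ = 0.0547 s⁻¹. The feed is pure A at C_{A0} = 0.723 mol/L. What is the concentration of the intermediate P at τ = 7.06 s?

The intermediate concentration in a first-order A→B→C sequence is C_P = k₁C_{A0}(e^(−k₁τ) − e^(−k₂τ))/(k₂−k₁).
e^(−k₁τ) = e^(−0.574×7.06) = e^(−4.052) = 0.01738; e^(−k₂τ) = e^(−0.3862) = 0.6796.
C_P = 0.574×0.723/(0.0547−0.574) × (0.01738−0.6796) = (-0.7992)×(-0.6623) = 0.5293 mol/L.

0.529 mol/L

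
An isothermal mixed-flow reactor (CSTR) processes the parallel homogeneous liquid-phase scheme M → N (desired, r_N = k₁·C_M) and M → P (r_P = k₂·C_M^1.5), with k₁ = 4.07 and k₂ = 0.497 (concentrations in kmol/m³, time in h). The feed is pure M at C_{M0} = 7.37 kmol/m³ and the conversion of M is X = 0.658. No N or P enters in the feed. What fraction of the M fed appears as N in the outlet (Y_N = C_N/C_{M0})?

0.551

Exit C_M = C_{M0}(1−X) = 7.37×0.342 = 2.521 kmol/m³.
A CSTR operates uniformly at the exit composition, giving r_N = 10.26 and r_P = 1.989 (each k·C_M^n at C_M = 2.521).
Fraction of consumed M going to N: r_N/(r_N+r_P) = 0.8376.
C_N = 0.8376·C_{M0}·X = 0.8376×7.37×0.658 = 4.06 kmol/m³; Y_N = C_N/C_{M0} = 0.551.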